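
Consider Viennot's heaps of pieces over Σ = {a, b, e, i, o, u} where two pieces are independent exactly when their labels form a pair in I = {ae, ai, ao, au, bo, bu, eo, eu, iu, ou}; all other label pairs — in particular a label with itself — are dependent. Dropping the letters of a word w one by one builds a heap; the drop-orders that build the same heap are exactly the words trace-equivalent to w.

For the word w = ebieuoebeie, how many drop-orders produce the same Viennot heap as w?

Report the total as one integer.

55

#0=e has no predecessor
#1=b depends on [0:e]
#2=i depends on [1:b]
#3=e depends on [2:i]
#4=u has no predecessor
#5=o depends on [2:i]
#6=e depends on [3:e]
#7=b depends on [6:e]
#8=e depends on [7:b]
#9=i depends on [5:o, 8:e]
#10=e depends on [9:i]
sources: [0:e, 4:u]
N(rest) = Σ N(rest − s) over sources s of rest; N(one piece) = 1:
  size 1 → [4]=1  [10]=1
  size 2 → [4,10]=2  [9,10]=1
  size 3 → [4,9,10]=3  [5,9,10]=1  [8,9,10]=1
  size 4 → [4,5,9,10]=4  [4,8,9,10]=4  [5,8,9,10]=2  [7,8,9,10]=1
  size 5 → [4,5,8,9,10]=10  [4,7,8,9,10]=5  [5,7,8,9,10]=3  [6,7,8,9,10]=1
  size 6 → [3,6,7,8,9,10]=1  [4,5,7,8,9,10]=18  [4,6,7,8,9,10]=6  [5,6,7,8,9,10]=4
  size 7 → [3,4,6,7,8,9,10]=7  [3,5,6,7,8,9,10]=5  [4,5,6,7,8,9,10]=28
  size 8 → [2,3,5,6,7,8,9,10]=5  [3,4,5,6,7,8,9,10]=40
  size 9 → [1,2,3,5,6,7,8,9,10]=5  [2,3,4,5,6,7,8,9,10]=45
  first=0(e) contributes 50
  first=4(u) contributes 5
|[w]| = 55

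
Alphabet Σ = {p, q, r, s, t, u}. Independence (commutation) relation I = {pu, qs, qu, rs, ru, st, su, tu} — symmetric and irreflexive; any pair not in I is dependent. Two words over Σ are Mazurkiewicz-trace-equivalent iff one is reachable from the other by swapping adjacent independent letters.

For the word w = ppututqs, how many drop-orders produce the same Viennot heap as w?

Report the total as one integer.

piece 0:p — minimal
piece 1:p rests on {0:p}
piece 2:u — minimal
piece 3:t rests on {1:p}
piece 4:u rests on {2:u}
piece 5:t rests on {3:t}
piece 6:q rests on {5:t}
piece 7:s rests on {1:p}
minimal pieces: {0:p, 2:u}
ways to finish when only these pieces remain (= sum over removing one remaining piece with nothing left below it):
  1 left: {4}→1  {6}→1  {7}→1
  2 left: {2,4}→1  {4,6}→2  {4,7}→2  {5,6}→1  {6,7}→2
  3 left: {2,4,6}→3  {2,4,7}→3  {3,5,6}→1  {4,5,6}→3  {4,6,7}→6  {5,6,7}→3
  4 left: {2,4,5,6}→6  {2,4,6,7}→12  {3,4,5,6}→4  {3,5,6,7}→4  {4,5,6,7}→12
  5 left: {1,3,5,6,7}→4  {2,3,4,5,6}→10  {2,4,5,6,7}→30  {3,4,5,6,7}→20
  6 left: {0,1,3,5,6,7}→4  {1,3,4,5,6,7}→24  {2,3,4,5,6,7}→60
  placing 0:p first → 84 extensions
  placing 2:u first → 28 extensions
total linear extensions = 112

112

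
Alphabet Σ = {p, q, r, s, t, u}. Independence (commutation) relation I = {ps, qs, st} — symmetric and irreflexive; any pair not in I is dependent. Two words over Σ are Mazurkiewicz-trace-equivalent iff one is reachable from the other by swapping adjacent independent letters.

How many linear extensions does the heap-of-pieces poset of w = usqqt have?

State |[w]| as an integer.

4

piece 0:u — minimal
piece 1:s rests on {0:u}
piece 2:q rests on {0:u}
piece 3:q rests on {2:q}
piece 4:t rests on {3:q}
minimal pieces: {0:u}
ways to finish when only these pieces remain (= sum over removing one remaining piece with nothing left below it):
  1 left: {1}→1  {4}→1
  2 left: {1,4}→2  {3,4}→1
  3 left: {1,3,4}→3  {2,3,4}→1
  placing 0:u first → 4 extensions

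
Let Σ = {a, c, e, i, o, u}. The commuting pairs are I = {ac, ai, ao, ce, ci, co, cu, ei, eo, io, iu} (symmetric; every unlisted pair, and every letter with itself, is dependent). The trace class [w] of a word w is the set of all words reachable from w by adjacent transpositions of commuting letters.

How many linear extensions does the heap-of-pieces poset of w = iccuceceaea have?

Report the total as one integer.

2310

0(i) covers ∅
1(c) covers ∅
2(c) covers 1:c
3(u) covers ∅
4(c) covers 2:c
5(e) covers 3:u
6(c) covers 4:c
7(e) covers 5:e
8(a) covers 7:e
9(e) covers 8:a
10(a) covers 9:e
floor of heap: 0:i, 1:c, 3:u
completions by unplaced set U, small U first (add the entries for U minus each lowest piece of U):
  |U|=1: {0}:1  {6}:1  {10}:1
  |U|=2: {0,6}:2  {0,10}:2  {4,6}:1  {6,10}:2  {9,10}:1
  |U|=3: {0,4,6}:3  {0,6,10}:6  {0,9,10}:3  {2,4,6}:1  {4,6,10}:3  {6,9,10}:3  {8,9,10}:1
  |U|=4: {0,2,4,6}:4  {0,4,6,10}:12  {0,6,9,10}:12  {0,8,9,10}:4  {1,2,4,6}:1  {2,4,6,10}:4  {4,6,9,10}:6  {6,8,9,10}:4  {7,8,9,10}:1
  |U|=5: {0,1,2,4,6}:5  {0,2,4,6,10}:20  {0,4,6,9,10}:30  {0,6,8,9,10}:20  {0,7,8,9,10}:5  {1,2,4,6,10}:5  {2,4,6,9,10}:10  {4,6,8,9,10}:10  {5,7,8,9,10}:1  {6,7,8,9,10}:5
  |U|=6: {0,1,2,4,6,10}:30  {0,2,4,6,9,10}:60  {0,4,6,8,9,10}:60  {0,5,7,8,9,10}:6  {0,6,7,8,9,10}:30  {1,2,4,6,9,10}:15  {2,4,6,8,9,10}:20  {3,5,7,8,9,10}:1  {4,6,7,8,9,10}:15  {5,6,7,8,9,10}:6
  |U|=7: {0,1,2,4,6,9,10}:105  {0,2,4,6,8,9,10}:140  {0,3,5,7,8,9,10}:7  {0,4,6,7,8,9,10}:105  {0,5,6,7,8,9,10}:42  {1,2,4,6,8,9,10}:35  {2,4,6,7,8,9,10}:35  {3,5,6,7,8,9,10}:7  {4,5,6,7,8,9,10}:21
  |U|=8: {0,1,2,4,6,8,9,10}:280  {0,2,4,6,7,8,9,10}:280  {0,3,5,6,7,8,9,10}:56  {0,4,5,6,7,8,9,10}:168  {1,2,4,6,7,8,9,10}:70  {2,4,5,6,7,8,9,10}:56  {3,4,5,6,7,8,9,10}:28
  |U|=9: {0,1,2,4,6,7,8,9,10}:630  {0,2,4,5,6,7,8,9,10}:504  {0,3,4,5,6,7,8,9,10}:252  {1,2,4,5,6,7,8,9,10}:126  {2,3,4,5,6,7,8,9,10}:84
  start at 0(i): 210
  start at 1(c): 840
  start at 3(u): 1260
sum over floor = 2310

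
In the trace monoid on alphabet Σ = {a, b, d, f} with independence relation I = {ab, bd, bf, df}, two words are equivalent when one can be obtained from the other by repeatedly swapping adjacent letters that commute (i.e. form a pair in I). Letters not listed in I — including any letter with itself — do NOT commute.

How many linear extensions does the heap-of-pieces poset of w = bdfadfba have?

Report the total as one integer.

112

piece 0:b — minimal
piece 1:d — minimal
piece 2:f — minimal
piece 3:a rests on {1:d, 2:f}
piece 4:d rests on {3:a}
piece 5:f rests on {3:a}
piece 6:b rests on {0:b}
piece 7:a rests on {4:d, 5:f}
minimal pieces: {0:b, 1:d, 2:f}
ways to finish when only these pieces remain (= sum over removing one remaining piece with nothing left below it):
  1 left: {6}→1  {7}→1
  2 left: {0,6}→1  {4,7}→1  {5,7}→1  {6,7}→2
  3 left: {0,6,7}→3  {4,5,7}→2  {4,6,7}→3  {5,6,7}→3
  4 left: {0,4,6,7}→6  {0,5,6,7}→6  {3,4,5,7}→2  {4,5,6,7}→8
  5 left: {0,4,5,6,7}→20  {1,3,4,5,7}→2  {2,3,4,5,7}→2  {3,4,5,6,7}→10
  6 left: {0,3,4,5,6,7}→30  {1,2,3,4,5,7}→4  {1,3,4,5,6,7}→12  {2,3,4,5,6,7}→12
  placing 0:b first → 28 extensions
  placing 1:d first → 42 extensions
  placing 2:f first → 42 extensions
total linear extensions = 112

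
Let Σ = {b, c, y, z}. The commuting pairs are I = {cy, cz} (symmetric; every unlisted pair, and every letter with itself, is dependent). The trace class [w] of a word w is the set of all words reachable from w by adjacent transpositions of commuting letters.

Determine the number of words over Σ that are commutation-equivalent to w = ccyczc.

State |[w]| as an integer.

drop 0:c onto floor
drop 1:c onto {0:c}
drop 2:y onto floor
drop 3:c onto {1:c}
drop 4:z onto {2:y}
drop 5:c onto {3:c}
ground layer = {0:c, 2:y}
drop-orders for the pieces not yet dropped (sum over which currently-grounded one goes next):
  1 to go: {4} 1  {5} 1
  2 to go: {2,4} 1  {3,5} 1  {4,5} 2
  3 to go: {1,3,5} 1  {2,4,5} 3  {3,4,5} 3
  4 to go: {0,1,3,5} 1  {1,3,4,5} 4  {2,3,4,5} 6
  if 0:c drops first: 10 orders
  if 2:y drops first: 5 orders
heap linearizations: 15

15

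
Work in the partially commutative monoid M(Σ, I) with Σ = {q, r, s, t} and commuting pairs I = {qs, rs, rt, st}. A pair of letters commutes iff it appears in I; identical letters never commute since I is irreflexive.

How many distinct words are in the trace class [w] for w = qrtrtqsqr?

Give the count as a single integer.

54

piece 0:q — minimal
piece 1:r rests on {0:q}
piece 2:t rests on {0:q}
piece 3:r rests on {1:r}
piece 4:t rests on {2:t}
piece 5:q rests on {3:r, 4:t}
piece 6:s — minimal
piece 7:q rests on {5:q}
piece 8:r rests on {7:q}
minimal pieces: {0:q, 6:s}
ways to finish when only these pieces remain (= sum over removing one remaining piece with nothing left below it):
  1 left: {6}→1  {8}→1
  2 left: {6,8}→2  {7,8}→1
  3 left: {5,7,8}→1  {6,7,8}→3
  4 left: {3,5,7,8}→1  {4,5,7,8}→1  {5,6,7,8}→4
  5 left: {1,3,5,7,8}→1  {2,4,5,7,8}→1  {3,4,5,7,8}→2  {3,5,6,7,8}→5  {4,5,6,7,8}→5
  6 left: {1,3,4,5,7,8}→3  {1,3,5,6,7,8}→6  {2,3,4,5,7,8}→3  {2,4,5,6,7,8}→6  {3,4,5,6,7,8}→12
  7 left: {1,2,3,4,5,7,8}→6  {1,3,4,5,6,7,8}→21  {2,3,4,5,6,7,8}→21
  placing 0:q first → 48 extensions
  placing 6:s first → 6 extensions
total linear extensions = 54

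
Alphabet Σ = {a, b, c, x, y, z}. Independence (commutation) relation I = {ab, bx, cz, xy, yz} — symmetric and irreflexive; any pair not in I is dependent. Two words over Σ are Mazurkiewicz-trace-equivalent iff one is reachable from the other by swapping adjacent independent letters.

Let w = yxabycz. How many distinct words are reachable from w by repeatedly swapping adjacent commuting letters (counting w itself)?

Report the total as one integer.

15

#0=y has no predecessor
#1=x has no predecessor
#2=a depends on [0:y, 1:x]
#3=b depends on [0:y]
#4=y depends on [2:a, 3:b]
#5=c depends on [4:y]
#6=z depends on [2:a, 3:b]
sources: [0:y, 1:x]
N(rest) = Σ N(rest − s) over sources s of rest; N(one piece) = 1:
  size 1 → [5]=1  [6]=1
  size 2 → [4,5]=1  [5,6]=2
  size 3 → [4,5,6]=3
  size 4 → [2,4,5,6]=3  [3,4,5,6]=3
  size 5 → [1,2,4,5,6]=3  [2,3,4,5,6]=6
  first=0(y) contributes 9
  first=1(x) contributes 6
|[w]| = 15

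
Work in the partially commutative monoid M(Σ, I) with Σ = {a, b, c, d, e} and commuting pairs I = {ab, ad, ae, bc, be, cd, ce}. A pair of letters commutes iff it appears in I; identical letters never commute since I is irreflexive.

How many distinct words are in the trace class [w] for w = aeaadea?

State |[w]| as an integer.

35

piece 0:a — minimal
piece 1:e — minimal
piece 2:a rests on {0:a}
piece 3:a rests on {2:a}
piece 4:d rests on {1:e}
piece 5:e rests on {4:d}
piece 6:a rests on {3:a}
minimal pieces: {0:a, 1:e}
ways to finish when only these pieces remain (= sum over removing one remaining piece with nothing left below it):
  1 left: {5}→1  {6}→1
  2 left: {3,6}→1  {4,5}→1  {5,6}→2
  3 left: {1,4,5}→1  {2,3,6}→1  {3,5,6}→3  {4,5,6}→3
  4 left: {0,2,3,6}→1  {1,4,5,6}→4  {2,3,5,6}→4  {3,4,5,6}→6
  5 left: {0,2,3,5,6}→5  {1,3,4,5,6}→10  {2,3,4,5,6}→10
  placing 0:a first → 20 extensions
  placing 1:e first → 15 extensions
total linear extensions = 35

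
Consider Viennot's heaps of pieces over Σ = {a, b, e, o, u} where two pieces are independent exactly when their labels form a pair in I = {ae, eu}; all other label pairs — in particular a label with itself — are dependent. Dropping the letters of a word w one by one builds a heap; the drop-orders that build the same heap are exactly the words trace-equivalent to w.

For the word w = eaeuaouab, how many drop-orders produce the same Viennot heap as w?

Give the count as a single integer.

10

drop 0:e onto floor
drop 1:a onto floor
drop 2:e onto {0:e}
drop 3:u onto {1:a}
drop 4:a onto {3:u}
drop 5:o onto {2:e, 4:a}
drop 6:u onto {5:o}
drop 7:a onto {6:u}
drop 8:b onto {7:a}
ground layer = {0:e, 1:a}
drop-orders for the pieces not yet dropped (sum over which currently-grounded one goes next):
  1 to go: {8} 1
  2 to go: {7,8} 1
  3 to go: {6,7,8} 1
  4 to go: {5,6,7,8} 1
  5 to go: {2,5,6,7,8} 1  {4,5,6,7,8} 1
  6 to go: {0,2,5,6,7,8} 1  {2,4,5,6,7,8} 2  {3,4,5,6,7,8} 1
  7 to go: {0,2,4,5,6,7,8} 3  {1,3,4,5,6,7,8} 1  {2,3,4,5,6,7,8} 3
  if 0:e drops first: 4 orders
  if 1:a drops first: 6 orders
heap linearizations: 10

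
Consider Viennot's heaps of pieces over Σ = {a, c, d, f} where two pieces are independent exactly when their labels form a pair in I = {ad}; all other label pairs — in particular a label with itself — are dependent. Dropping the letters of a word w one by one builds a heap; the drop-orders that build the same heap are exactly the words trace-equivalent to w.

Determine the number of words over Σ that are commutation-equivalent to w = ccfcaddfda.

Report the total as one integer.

6

drop 0:c onto floor
drop 1:c onto {0:c}
drop 2:f onto {1:c}
drop 3:c onto {2:f}
drop 4:a onto {3:c}
drop 5:d onto {3:c}
drop 6:d onto {5:d}
drop 7:f onto {4:a, 6:d}
drop 8:d onto {7:f}
drop 9:a onto {7:f}
ground layer = {0:c}
drop-orders for the pieces not yet dropped (sum over which currently-grounded one goes next):
  1 to go: {8} 1  {9} 1
  2 to go: {8,9} 2
  3 to go: {7,8,9} 2
  4 to go: {4,7,8,9} 2  {6,7,8,9} 2
  5 to go: {4,6,7,8,9} 4  {5,6,7,8,9} 2
  6 to go: {4,5,6,7,8,9} 6
  7 to go: {3,4,5,6,7,8,9} 6
  8 to go: {2,3,4,5,6,7,8,9} 6
  if 0:c drops first: 6 orders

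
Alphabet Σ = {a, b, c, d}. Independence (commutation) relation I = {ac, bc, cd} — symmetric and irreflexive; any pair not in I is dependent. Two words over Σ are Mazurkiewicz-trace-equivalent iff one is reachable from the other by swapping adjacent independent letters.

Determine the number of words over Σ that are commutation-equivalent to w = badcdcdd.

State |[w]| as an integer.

28

drop 0:b onto floor
drop 1:a onto {0:b}
drop 2:d onto {1:a}
drop 3:c onto floor
drop 4:d onto {2:d}
drop 5:c onto {3:c}
drop 6:d onto {4:d}
drop 7:d onto {6:d}
ground layer = {0:b, 3:c}
drop-orders for the pieces not yet dropped (sum over which currently-grounded one goes next):
  1 to go: {5} 1  {7} 1
  2 to go: {3,5} 1  {5,7} 2  {6,7} 1
  3 to go: {3,5,7} 3  {4,6,7} 1  {5,6,7} 3
  4 to go: {2,4,6,7} 1  {3,5,6,7} 6  {4,5,6,7} 4
  5 to go: {1,2,4,6,7} 1  {2,4,5,6,7} 5  {3,4,5,6,7} 10
  6 to go: {0,1,2,4,6,7} 1  {1,2,4,5,6,7} 6  {2,3,4,5,6,7} 15
  if 0:b drops first: 21 orders
  if 3:c drops first: 7 orders
heap linearizations: 28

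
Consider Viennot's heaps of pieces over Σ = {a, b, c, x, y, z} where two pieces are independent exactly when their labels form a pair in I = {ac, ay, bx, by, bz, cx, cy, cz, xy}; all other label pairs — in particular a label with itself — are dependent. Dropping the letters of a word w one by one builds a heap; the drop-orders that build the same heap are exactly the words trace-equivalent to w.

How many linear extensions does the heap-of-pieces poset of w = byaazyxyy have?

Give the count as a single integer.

16

drop 0:b onto floor
drop 1:y onto floor
drop 2:a onto {0:b}
drop 3:a onto {2:a}
drop 4:z onto {1:y, 3:a}
drop 5:y onto {4:z}
drop 6:x onto {4:z}
drop 7:y onto {5:y}
drop 8:y onto {7:y}
ground layer = {0:b, 1:y}
drop-orders for the pieces not yet dropped (sum over which currently-grounded one goes next):
  1 to go: {6} 1  {8} 1
  2 to go: {6,8} 2  {7,8} 1
  3 to go: {5,7,8} 1  {6,7,8} 3
  4 to go: {5,6,7,8} 4
  5 to go: {4,5,6,7,8} 4
  6 to go: {1,4,5,6,7,8} 4  {3,4,5,6,7,8} 4
  7 to go: {1,3,4,5,6,7,8} 8  {2,3,4,5,6,7,8} 4
  if 0:b drops first: 12 orders
  if 1:y drops first: 4 orders
heap linearizations: 16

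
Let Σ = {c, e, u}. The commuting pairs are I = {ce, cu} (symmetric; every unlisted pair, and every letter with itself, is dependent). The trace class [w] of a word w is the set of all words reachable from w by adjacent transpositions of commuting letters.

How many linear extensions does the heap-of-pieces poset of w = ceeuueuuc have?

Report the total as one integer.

36

piece 0:c — minimal
piece 1:e — minimal
piece 2:e rests on {1:e}
piece 3:u rests on {2:e}
piece 4:u rests on {3:u}
piece 5:e rests on {4:u}
piece 6:u rests on {5:e}
piece 7:u rests on {6:u}
piece 8:c rests on {0:c}
minimal pieces: {0:c, 1:e}
ways to finish when only these pieces remain (= sum over removing one remaining piece with nothing left below it):
  1 left: {7}→1  {8}→1
  2 left: {0,8}→1  {6,7}→1  {7,8}→2
  3 left: {0,7,8}→3  {5,6,7}→1  {6,7,8}→3
  4 left: {0,6,7,8}→6  {4,5,6,7}→1  {5,6,7,8}→4
  5 left: {0,5,6,7,8}→10  {3,4,5,6,7}→1  {4,5,6,7,8}→5
  6 left: {0,4,5,6,7,8}→15  {2,3,4,5,6,7}→1  {3,4,5,6,7,8}→6
  7 left: {0,3,4,5,6,7,8}→21  {1,2,3,4,5,6,7}→1  {2,3,4,5,6,7,8}→7
  placing 0:c first → 8 extensions
  placing 1:e first → 28 extensions
total linear extensions = 36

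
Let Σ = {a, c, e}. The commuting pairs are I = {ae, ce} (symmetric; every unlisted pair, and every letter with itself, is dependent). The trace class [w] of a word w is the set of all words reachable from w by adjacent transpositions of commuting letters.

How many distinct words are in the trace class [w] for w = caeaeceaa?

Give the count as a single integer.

#0=c has no predecessor
#1=a depends on [0:c]
#2=e has no predecessor
#3=a depends on [1:a]
#4=e depends on [2:e]
#5=c depends on [3:a]
#6=e depends on [4:e]
#7=a depends on [5:c]
#8=a depends on [7:a]
sources: [0:c, 2:e]
N(rest) = Σ N(rest − s) over sources s of rest; N(one piece) = 1:
  size 1 → [6]=1  [8]=1
  size 2 → [4,6]=1  [6,8]=2  [7,8]=1
  size 3 → [2,4,6]=1  [4,6,8]=3  [5,7,8]=1  [6,7,8]=3
  size 4 → [2,4,6,8]=4  [3,5,7,8]=1  [4,6,7,8]=6  [5,6,7,8]=4
  size 5 → [1,3,5,7,8]=1  [2,4,6,7,8]=10  [3,5,6,7,8]=5  [4,5,6,7,8]=10
  size 6 → [0,1,3,5,7,8]=1  [1,3,5,6,7,8]=6  [2,4,5,6,7,8]=20  [3,4,5,6,7,8]=15
  size 7 → [0,1,3,5,6,7,8]=7  [1,3,4,5,6,7,8]=21  [2,3,4,5,6,7,8]=35
  first=0(c) contributes 56
  first=2(e) contributes 28
|[w]| = 84

84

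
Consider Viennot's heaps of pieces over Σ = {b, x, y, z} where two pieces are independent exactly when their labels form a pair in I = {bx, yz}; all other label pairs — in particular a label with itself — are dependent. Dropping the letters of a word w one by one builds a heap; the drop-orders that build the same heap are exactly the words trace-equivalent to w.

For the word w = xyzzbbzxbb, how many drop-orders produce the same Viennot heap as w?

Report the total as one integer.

drop 0:x onto floor
drop 1:y onto {0:x}
drop 2:z onto {0:x}
drop 3:z onto {2:z}
drop 4:b onto {1:y, 3:z}
drop 5:b onto {4:b}
drop 6:z onto {5:b}
drop 7:x onto {6:z}
drop 8:b onto {6:z}
drop 9:b onto {8:b}
ground layer = {0:x}
drop-orders for the pieces not yet dropped (sum over which currently-grounded one goes next):
  1 to go: {7} 1  {9} 1
  2 to go: {7,9} 2  {8,9} 1
  3 to go: {7,8,9} 3
  4 to go: {6,7,8,9} 3
  5 to go: {5,6,7,8,9} 3
  6 to go: {4,5,6,7,8,9} 3
  7 to go: {1,4,5,6,7,8,9} 3  {3,4,5,6,7,8,9} 3
  8 to go: {1,3,4,5,6,7,8,9} 6  {2,3,4,5,6,7,8,9} 3
  if 0:x drops first: 9 orders

9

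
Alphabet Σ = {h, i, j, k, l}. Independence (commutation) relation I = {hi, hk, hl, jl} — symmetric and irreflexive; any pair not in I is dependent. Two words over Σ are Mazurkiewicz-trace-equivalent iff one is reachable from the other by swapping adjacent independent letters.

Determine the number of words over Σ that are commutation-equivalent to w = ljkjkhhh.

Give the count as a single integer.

0(l) covers ∅
1(j) covers ∅
2(k) covers 0:l, 1:j
3(j) covers 2:k
4(k) covers 3:j
5(h) covers 3:j
6(h) covers 5:h
7(h) covers 6:h
floor of heap: 0:l, 1:j
completions by unplaced set U, small U first (add the entries for U minus each lowest piece of U):
  |U|=1: {4}:1  {7}:1
  |U|=2: {4,7}:2  {6,7}:1
  |U|=3: {4,6,7}:3  {5,6,7}:1
  |U|=4: {4,5,6,7}:4
  |U|=5: {3,4,5,6,7}:4
  |U|=6: {2,3,4,5,6,7}:4
  start at 0(l): 4
  start at 1(j): 4
sum over floor = 8

8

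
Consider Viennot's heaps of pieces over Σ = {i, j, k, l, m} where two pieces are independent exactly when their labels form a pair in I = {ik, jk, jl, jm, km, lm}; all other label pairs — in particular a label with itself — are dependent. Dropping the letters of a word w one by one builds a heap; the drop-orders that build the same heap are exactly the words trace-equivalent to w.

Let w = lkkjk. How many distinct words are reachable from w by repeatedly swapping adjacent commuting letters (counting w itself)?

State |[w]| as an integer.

0(l) covers ∅
1(k) covers 0:l
2(k) covers 1:k
3(j) covers ∅
4(k) covers 2:k
floor of heap: 0:l, 3:j
completions by unplaced set U, small U first (add the entries for U minus each lowest piece of U):
  |U|=1: {3}:1  {4}:1
  |U|=2: {2,4}:1  {3,4}:2
  |U|=3: {1,2,4}:1  {2,3,4}:3
  start at 0(l): 4
  start at 3(j): 1
sum over floor = 5

5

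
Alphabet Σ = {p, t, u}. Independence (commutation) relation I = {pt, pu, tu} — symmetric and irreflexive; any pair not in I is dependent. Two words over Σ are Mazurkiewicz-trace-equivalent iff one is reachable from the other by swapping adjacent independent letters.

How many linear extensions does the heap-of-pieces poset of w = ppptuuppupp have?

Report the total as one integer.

drop 0:p onto floor
drop 1:p onto {0:p}
drop 2:p onto {1:p}
drop 3:t onto floor
drop 4:u onto floor
drop 5:u onto {4:u}
drop 6:p onto {2:p}
drop 7:p onto {6:p}
drop 8:u onto {5:u}
drop 9:p onto {7:p}
drop 10:p onto {9:p}
ground layer = {0:p, 3:t, 4:u}
drop-orders for the pieces not yet dropped (sum over which currently-grounded one goes next):
  1 to go: {3} 1  {8} 1  {10} 1
  2 to go: {3,8} 2  {3,10} 2  {5,8} 1  {8,10} 2  {9,10} 1
  3 to go: {3,5,8} 3  {3,8,10} 6  {3,9,10} 3  {4,5,8} 1  {5,8,10} 3  {7,9,10} 1  {8,9,10} 3
  4 to go: {3,4,5,8} 4  {3,5,8,10} 12  {3,7,9,10} 4  {3,8,9,10} 12  {4,5,8,10} 4  {5,8,9,10} 6  {6,7,9,10} 1  {7,8,9,10} 4
  5 to go: {2,6,7,9,10} 1  {3,4,5,8,10} 20  {3,5,8,9,10} 30  {3,6,7,9,10} 5  {3,7,8,9,10} 20  {4,5,8,9,10} 10  {5,7,8,9,10} 10  {6,7,8,9,10} 5
  6 to go: {1,2,6,7,9,10} 1  {2,3,6,7,9,10} 6  {2,6,7,8,9,10} 6  {3,4,5,8,9,10} 60  {3,5,7,8,9,10} 60  {3,6,7,8,9,10} 30  {4,5,7,8,9,10} 20  {5,6,7,8,9,10} 15
  7 to go: {0,1,2,6,7,9,10} 1  {1,2,3,6,7,9,10} 7  {1,2,6,7,8,9,10} 7  {2,3,6,7,8,9,10} 42  {2,5,6,7,8,9,10} 21  {3,4,5,7,8,9,10} 140  {3,5,6,7,8,9,10} 105  {4,5,6,7,8,9,10} 35
  8 to go: {0,1,2,3,6,7,9,10} 8  {0,1,2,6,7,8,9,10} 8  {1,2,3,6,7,8,9,10} 56  {1,2,5,6,7,8,9,10} 28  {2,3,5,6,7,8,9,10} 168  {2,4,5,6,7,8,9,10} 56  {3,4,5,6,7,8,9,10} 280
  9 to go: {0,1,2,3,6,7,8,9,10} 72  {0,1,2,5,6,7,8,9,10} 36  {1,2,3,5,6,7,8,9,10} 252  {1,2,4,5,6,7,8,9,10} 84  {2,3,4,5,6,7,8,9,10} 504
  if 0:p drops first: 840 orders
  if 3:t drops first: 120 orders
  if 4:u drops first: 360 orders
heap linearizations: 1320

1320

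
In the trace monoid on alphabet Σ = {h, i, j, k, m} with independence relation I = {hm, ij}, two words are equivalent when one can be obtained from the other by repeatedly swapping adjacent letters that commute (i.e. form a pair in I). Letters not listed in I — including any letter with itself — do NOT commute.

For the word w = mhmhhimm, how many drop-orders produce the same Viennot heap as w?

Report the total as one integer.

10

#0=m has no predecessor
#1=h has no predecessor
#2=m depends on [0:m]
#3=h depends on [1:h]
#4=h depends on [3:h]
#5=i depends on [2:m, 4:h]
#6=m depends on [5:i]
#7=m depends on [6:m]
sources: [0:m, 1:h]
N(rest) = Σ N(rest − s) over sources s of rest; N(one piece) = 1:
  size 1 → [7]=1
  size 2 → [6,7]=1
  size 3 → [5,6,7]=1
  size 4 → [2,5,6,7]=1  [4,5,6,7]=1
  size 5 → [0,2,5,6,7]=1  [2,4,5,6,7]=2  [3,4,5,6,7]=1
  size 6 → [0,2,4,5,6,7]=3  [1,3,4,5,6,7]=1  [2,3,4,5,6,7]=3
  first=0(m) contributes 4
  first=1(h) contributes 6
|[w]| = 10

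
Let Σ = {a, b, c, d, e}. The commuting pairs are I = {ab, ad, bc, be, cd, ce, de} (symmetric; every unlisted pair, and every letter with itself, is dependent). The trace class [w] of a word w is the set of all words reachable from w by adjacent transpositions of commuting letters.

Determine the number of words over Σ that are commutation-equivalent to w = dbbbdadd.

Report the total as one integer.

8

0(d) covers ∅
1(b) covers 0:d
2(b) covers 1:b
3(b) covers 2:b
4(d) covers 3:b
5(a) covers ∅
6(d) covers 4:d
7(d) covers 6:d
floor of heap: 0:d, 5:a
completions by unplaced set U, small U first (add the entries for U minus each lowest piece of U):
  |U|=1: {5}:1  {7}:1
  |U|=2: {5,7}:2  {6,7}:1
  |U|=3: {4,6,7}:1  {5,6,7}:3
  |U|=4: {3,4,6,7}:1  {4,5,6,7}:4
  |U|=5: {2,3,4,6,7}:1  {3,4,5,6,7}:5
  |U|=6: {1,2,3,4,6,7}:1  {2,3,4,5,6,7}:6
  start at 0(d): 7
  start at 5(a): 1
sum over floor = 8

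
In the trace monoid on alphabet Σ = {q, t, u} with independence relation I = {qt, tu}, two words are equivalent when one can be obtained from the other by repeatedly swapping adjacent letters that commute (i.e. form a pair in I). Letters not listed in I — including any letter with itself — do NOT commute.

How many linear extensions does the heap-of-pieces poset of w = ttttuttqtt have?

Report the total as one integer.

45

0(t) covers ∅
1(t) covers 0:t
2(t) covers 1:t
3(t) covers 2:t
4(u) covers ∅
5(t) covers 3:t
6(t) covers 5:t
7(q) covers 4:u
8(t) covers 6:t
9(t) covers 8:t
floor of heap: 0:t, 4:u
completions by unplaced set U, small U first (add the entries for U minus each lowest piece of U):
  |U|=1: {7}:1  {9}:1
  |U|=2: {4,7}:1  {7,9}:2  {8,9}:1
  |U|=3: {4,7,9}:3  {6,8,9}:1  {7,8,9}:3
  |U|=4: {4,7,8,9}:6  {5,6,8,9}:1  {6,7,8,9}:4
  |U|=5: {3,5,6,8,9}:1  {4,6,7,8,9}:10  {5,6,7,8,9}:5
  |U|=6: {2,3,5,6,8,9}:1  {3,5,6,7,8,9}:6  {4,5,6,7,8,9}:15
  |U|=7: {1,2,3,5,6,8,9}:1  {2,3,5,6,7,8,9}:7  {3,4,5,6,7,8,9}:21
  |U|=8: {0,1,2,3,5,6,8,9}:1  {1,2,3,5,6,7,8,9}:8  {2,3,4,5,6,7,8,9}:28
  start at 0(t): 36
  start at 4(u): 9
sum over floor = 45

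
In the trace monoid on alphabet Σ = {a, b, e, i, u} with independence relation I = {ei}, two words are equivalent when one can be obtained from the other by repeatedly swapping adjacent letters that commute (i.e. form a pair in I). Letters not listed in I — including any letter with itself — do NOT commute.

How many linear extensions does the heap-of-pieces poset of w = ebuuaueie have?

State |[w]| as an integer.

drop 0:e onto floor
drop 1:b onto {0:e}
drop 2:u onto {1:b}
drop 3:u onto {2:u}
drop 4:a onto {3:u}
drop 5:u onto {4:a}
drop 6:e onto {5:u}
drop 7:i onto {5:u}
drop 8:e onto {6:e}
ground layer = {0:e}
drop-orders for the pieces not yet dropped (sum over which currently-grounded one goes next):
  1 to go: {7} 1  {8} 1
  2 to go: {6,8} 1  {7,8} 2
  3 to go: {6,7,8} 3
  4 to go: {5,6,7,8} 3
  5 to go: {4,5,6,7,8} 3
  6 to go: {3,4,5,6,7,8} 3
  7 to go: {2,3,4,5,6,7,8} 3
  if 0:e drops first: 3 orders

3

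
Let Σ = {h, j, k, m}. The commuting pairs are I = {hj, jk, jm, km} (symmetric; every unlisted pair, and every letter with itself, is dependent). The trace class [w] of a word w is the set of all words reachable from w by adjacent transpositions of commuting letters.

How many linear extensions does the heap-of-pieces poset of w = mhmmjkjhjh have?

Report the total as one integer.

drop 0:m onto floor
drop 1:h onto {0:m}
drop 2:m onto {1:h}
drop 3:m onto {2:m}
drop 4:j onto floor
drop 5:k onto {1:h}
drop 6:j onto {4:j}
drop 7:h onto {3:m, 5:k}
drop 8:j onto {6:j}
drop 9:h onto {7:h}
ground layer = {0:m, 4:j}
drop-orders for the pieces not yet dropped (sum over which currently-grounded one goes next):
  1 to go: {8} 1  {9} 1
  2 to go: {6,8} 1  {7,9} 1  {8,9} 2
  3 to go: {3,7,9} 1  {4,6,8} 1  {5,7,9} 1  {6,8,9} 3  {7,8,9} 3
  4 to go: {2,3,7,9} 1  {3,5,7,9} 2  {3,7,8,9} 4  {4,6,8,9} 4  {5,7,8,9} 4  {6,7,8,9} 6
  5 to go: {2,3,5,7,9} 3  {2,3,7,8,9} 5  {3,5,7,8,9} 10  {3,6,7,8,9} 10  {4,6,7,8,9} 10  {5,6,7,8,9} 10
  6 to go: {1,2,3,5,7,9} 3  {2,3,5,7,8,9} 18  {2,3,6,7,8,9} 15  {3,4,6,7,8,9} 20  {3,5,6,7,8,9} 30  {4,5,6,7,8,9} 20
  7 to go: {0,1,2,3,5,7,9} 3  {1,2,3,5,7,8,9} 21  {2,3,4,6,7,8,9} 35  {2,3,5,6,7,8,9} 63  {3,4,5,6,7,8,9} 70
  8 to go: {0,1,2,3,5,7,8,9} 24  {1,2,3,5,6,7,8,9} 84  {2,3,4,5,6,7,8,9} 168
  if 0:m drops first: 252 orders
  if 4:j drops first: 108 orders
heap linearizations: 360

360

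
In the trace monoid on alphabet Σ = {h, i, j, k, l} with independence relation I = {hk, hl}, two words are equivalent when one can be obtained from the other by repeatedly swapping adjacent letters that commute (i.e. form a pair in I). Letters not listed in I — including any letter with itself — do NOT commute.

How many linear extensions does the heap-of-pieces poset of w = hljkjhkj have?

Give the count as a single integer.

drop 0:h onto floor
drop 1:l onto floor
drop 2:j onto {0:h, 1:l}
drop 3:k onto {2:j}
drop 4:j onto {3:k}
drop 5:h onto {4:j}
drop 6:k onto {4:j}
drop 7:j onto {5:h, 6:k}
ground layer = {0:h, 1:l}
drop-orders for the pieces not yet dropped (sum over which currently-grounded one goes next):
  1 to go: {7} 1
  2 to go: {5,7} 1  {6,7} 1
  3 to go: {5,6,7} 2
  4 to go: {4,5,6,7} 2
  5 to go: {3,4,5,6,7} 2
  6 to go: {2,3,4,5,6,7} 2
  if 0:h drops first: 2 orders
  if 1:l drops first: 2 orders
heap linearizations: 4

4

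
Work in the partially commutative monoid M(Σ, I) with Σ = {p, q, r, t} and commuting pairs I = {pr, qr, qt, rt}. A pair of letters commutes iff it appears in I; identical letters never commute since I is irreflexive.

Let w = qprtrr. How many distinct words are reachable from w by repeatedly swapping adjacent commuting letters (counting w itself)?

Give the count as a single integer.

20

#0=q has no predecessor
#1=p depends on [0:q]
#2=r has no predecessor
#3=t depends on [1:p]
#4=r depends on [2:r]
#5=r depends on [4:r]
sources: [0:q, 2:r]
N(rest) = Σ N(rest − s) over sources s of rest; N(one piece) = 1:
  size 1 → [3]=1  [5]=1
  size 2 → [1,3]=1  [3,5]=2  [4,5]=1
  size 3 → [0,1,3]=1  [1,3,5]=3  [2,4,5]=1  [3,4,5]=3
  size 4 → [0,1,3,5]=4  [1,3,4,5]=6  [2,3,4,5]=4
  first=0(q) contributes 10
  first=2(r) contributes 10
|[w]| = 20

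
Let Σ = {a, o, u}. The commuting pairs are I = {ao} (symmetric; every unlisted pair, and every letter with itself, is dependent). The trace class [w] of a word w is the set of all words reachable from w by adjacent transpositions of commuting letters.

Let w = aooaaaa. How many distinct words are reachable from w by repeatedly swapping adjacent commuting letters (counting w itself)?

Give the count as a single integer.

#0=a has no predecessor
#1=o has no predecessor
#2=o depends on [1:o]
#3=a depends on [0:a]
#4=a depends on [3:a]
#5=a depends on [4:a]
#6=a depends on [5:a]
sources: [0:a, 1:o]
N(rest) = Σ N(rest − s) over sources s of rest; N(one piece) = 1:
  size 1 → [2]=1  [6]=1
  size 2 → [1,2]=1  [2,6]=2  [5,6]=1
  size 3 → [1,2,6]=3  [2,5,6]=3  [4,5,6]=1
  size 4 → [1,2,5,6]=6  [2,4,5,6]=4  [3,4,5,6]=1
  size 5 → [0,3,4,5,6]=1  [1,2,4,5,6]=10  [2,3,4,5,6]=5
  first=0(a) contributes 15
  first=1(o) contributes 6
|[w]| = 21

21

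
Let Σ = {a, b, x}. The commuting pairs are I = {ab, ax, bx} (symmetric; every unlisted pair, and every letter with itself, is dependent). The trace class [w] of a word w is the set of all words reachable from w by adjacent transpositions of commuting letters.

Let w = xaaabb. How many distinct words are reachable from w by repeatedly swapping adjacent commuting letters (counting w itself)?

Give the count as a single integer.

#0=x has no predecessor
#1=a has no predecessor
#2=a depends on [1:a]
#3=a depends on [2:a]
#4=b has no predecessor
#5=b depends on [4:b]
sources: [0:x, 1:a, 4:b]
N(rest) = Σ N(rest − s) over sources s of rest; N(one piece) = 1:
  size 1 → [0]=1  [3]=1  [5]=1
  size 2 → [0,3]=2  [0,5]=2  [2,3]=1  [3,5]=2  [4,5]=1
  size 3 → [0,2,3]=3  [0,3,5]=6  [0,4,5]=3  [1,2,3]=1  [2,3,5]=3  [3,4,5]=3
  size 4 → [0,1,2,3]=4  [0,2,3,5]=12  [0,3,4,5]=12  [1,2,3,5]=4  [2,3,4,5]=6
  first=0(x) contributes 10
  first=1(a) contributes 30
  first=4(b) contributes 20
|[w]| = 60

60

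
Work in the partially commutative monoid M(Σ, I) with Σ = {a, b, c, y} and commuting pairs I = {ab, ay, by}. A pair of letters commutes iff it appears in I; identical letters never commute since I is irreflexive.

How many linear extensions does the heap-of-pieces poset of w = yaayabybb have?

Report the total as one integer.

1680

#0=y has no predecessor
#1=a has no predecessor
#2=a depends on [1:a]
#3=y depends on [0:y]
#4=a depends on [2:a]
#5=b has no predecessor
#6=y depends on [3:y]
#7=b depends on [5:b]
#8=b depends on [7:b]
sources: [0:y, 1:a, 5:b]
N(rest) = Σ N(rest − s) over sources s of rest; N(one piece) = 1:
  size 1 → [4]=1  [6]=1  [8]=1
  size 2 → [2,4]=1  [3,6]=1  [4,6]=2  [4,8]=2  [6,8]=2  [7,8]=1
  size 3 → [0,3,6]=1  [1,2,4]=1  [2,4,6]=3  [2,4,8]=3  [3,4,6]=3  [3,6,8]=3  [4,6,8]=6  [4,7,8]=3  [5,7,8]=1  [6,7,8]=3
  size 4 → [0,3,4,6]=4  [0,3,6,8]=4  [1,2,4,6]=4  [1,2,4,8]=4  [2,3,4,6]=6  [2,4,6,8]=12  [2,4,7,8]=6  [3,4,6,8]=12  [3,6,7,8]=6  [4,5,7,8]=4  [4,6,7,8]=12  [5,6,7,8]=4
  size 5 → [0,2,3,4,6]=10  [0,3,4,6,8]=20  [0,3,6,7,8]=10  [1,2,3,4,6]=10  [1,2,4,6,8]=20  [1,2,4,7,8]=10  [2,3,4,6,8]=30  [2,4,5,7,8]=10  [2,4,6,7,8]=30  [3,4,6,7,8]=30  [3,5,6,7,8]=10  [4,5,6,7,8]=20
  size 6 → [0,1,2,3,4,6]=20  [0,2,3,4,6,8]=60  [0,3,4,6,7,8]=60  [0,3,5,6,7,8]=20  [1,2,3,4,6,8]=60  [1,2,4,5,7,8]=20  [1,2,4,6,7,8]=60  [2,3,4,6,7,8]=90  [2,4,5,6,7,8]=60  [3,4,5,6,7,8]=60
  size 7 → [0,1,2,3,4,6,8]=140  [0,2,3,4,6,7,8]=210  [0,3,4,5,6,7,8]=140  [1,2,3,4,6,7,8]=210  [1,2,4,5,6,7,8]=140  [2,3,4,5,6,7,8]=210
  first=0(y) contributes 560
  first=1(a) contributes 560
  first=5(b) contributes 560
|[w]| = 1680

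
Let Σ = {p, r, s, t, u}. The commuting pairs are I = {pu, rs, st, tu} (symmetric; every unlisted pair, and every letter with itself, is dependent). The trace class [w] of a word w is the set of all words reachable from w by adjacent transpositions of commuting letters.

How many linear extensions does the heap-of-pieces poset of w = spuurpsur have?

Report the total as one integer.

piece 0:s — minimal
piece 1:p rests on {0:s}
piece 2:u rests on {0:s}
piece 3:u rests on {2:u}
piece 4:r rests on {1:p, 3:u}
piece 5:p rests on {4:r}
piece 6:s rests on {5:p}
piece 7:u rests on {6:s}
piece 8:r rests on {7:u}
minimal pieces: {0:s}
ways to finish when only these pieces remain (= sum over removing one remaining piece with nothing left below it):
  1 left: {8}→1
  2 left: {7,8}→1
  3 left: {6,7,8}→1
  4 left: {5,6,7,8}→1
  5 left: {4,5,6,7,8}→1
  6 left: {1,4,5,6,7,8}→1  {3,4,5,6,7,8}→1
  7 left: {1,3,4,5,6,7,8}→2  {2,3,4,5,6,7,8}→1
  placing 0:s first → 3 extensions

3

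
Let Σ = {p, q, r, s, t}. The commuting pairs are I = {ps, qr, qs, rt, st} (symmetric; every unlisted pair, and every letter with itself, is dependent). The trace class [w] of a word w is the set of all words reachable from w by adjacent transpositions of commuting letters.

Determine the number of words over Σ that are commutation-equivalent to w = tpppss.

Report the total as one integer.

piece 0:t — minimal
piece 1:p rests on {0:t}
piece 2:p rests on {1:p}
piece 3:p rests on {2:p}
piece 4:s — minimal
piece 5:s rests on {4:s}
minimal pieces: {0:t, 4:s}
ways to finish when only these pieces remain (= sum over removing one remaining piece with nothing left below it):
  1 left: {3}→1  {5}→1
  2 left: {2,3}→1  {3,5}→2  {4,5}→1
  3 left: {1,2,3}→1  {2,3,5}→3  {3,4,5}→3
  4 left: {0,1,2,3}→1  {1,2,3,5}→4  {2,3,4,5}→6
  placing 0:t first → 10 extensions
  placing 4:s first → 5 extensions
total linear extensions = 15

15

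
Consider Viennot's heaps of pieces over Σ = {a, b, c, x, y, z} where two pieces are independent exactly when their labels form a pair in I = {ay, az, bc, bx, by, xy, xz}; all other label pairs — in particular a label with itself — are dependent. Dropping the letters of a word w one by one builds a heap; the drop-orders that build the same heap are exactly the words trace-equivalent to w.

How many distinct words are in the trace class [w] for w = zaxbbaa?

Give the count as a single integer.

0(z) covers ∅
1(a) covers ∅
2(x) covers 1:a
3(b) covers 0:z, 1:a
4(b) covers 3:b
5(a) covers 2:x, 4:b
6(a) covers 5:a
floor of heap: 0:z, 1:a
completions by unplaced set U, small U first (add the entries for U minus each lowest piece of U):
  |U|=1: {6}:1
  |U|=2: {5,6}:1
  |U|=3: {2,5,6}:1  {4,5,6}:1
  |U|=4: {2,4,5,6}:2  {3,4,5,6}:1
  |U|=5: {0,3,4,5,6}:1  {2,3,4,5,6}:3
  start at 0(z): 3
  start at 1(a): 4
sum over floor = 7

7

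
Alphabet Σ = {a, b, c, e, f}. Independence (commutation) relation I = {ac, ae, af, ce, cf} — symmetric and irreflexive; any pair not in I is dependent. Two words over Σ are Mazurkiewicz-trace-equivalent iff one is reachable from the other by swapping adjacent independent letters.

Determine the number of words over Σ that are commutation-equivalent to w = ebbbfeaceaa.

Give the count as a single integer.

drop 0:e onto floor
drop 1:b onto {0:e}
drop 2:b onto {1:b}
drop 3:b onto {2:b}
drop 4:f onto {3:b}
drop 5:e onto {4:f}
drop 6:a onto {3:b}
drop 7:c onto {3:b}
drop 8:e onto {5:e}
drop 9:a onto {6:a}
drop 10:a onto {9:a}
ground layer = {0:e}
drop-orders for the pieces not yet dropped (sum over which currently-grounded one goes next):
  1 to go: {7} 1  {8} 1  {10} 1
  2 to go: {5,8} 1  {7,8} 2  {7,10} 2  {8,10} 2  {9,10} 1
  3 to go: {4,5,8} 1  {5,7,8} 3  {5,8,10} 3  {6,9,10} 1  {7,8,10} 6  {7,9,10} 3  {8,9,10} 3
  4 to go: {4,5,7,8} 4  {4,5,8,10} 4  {5,7,8,10} 12  {5,8,9,10} 6  {6,7,9,10} 4  {6,8,9,10} 4  {7,8,9,10} 12
  5 to go: {4,5,7,8,10} 20  {4,5,8,9,10} 10  {5,6,8,9,10} 10  {5,7,8,9,10} 30  {6,7,8,9,10} 20
  6 to go: {4,5,6,8,9,10} 20  {4,5,7,8,9,10} 60  {5,6,7,8,9,10} 60
  7 to go: {4,5,6,7,8,9,10} 140
  8 to go: {3,4,5,6,7,8,9,10} 140
  9 to go: {2,3,4,5,6,7,8,9,10} 140
  if 0:e drops first: 140 orders

140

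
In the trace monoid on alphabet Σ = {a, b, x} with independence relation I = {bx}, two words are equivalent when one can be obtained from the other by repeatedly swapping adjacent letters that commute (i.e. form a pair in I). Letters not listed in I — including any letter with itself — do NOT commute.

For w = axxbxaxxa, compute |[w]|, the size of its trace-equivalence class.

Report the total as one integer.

drop 0:a onto floor
drop 1:x onto {0:a}
drop 2:x onto {1:x}
drop 3:b onto {0:a}
drop 4:x onto {2:x}
drop 5:a onto {3:b, 4:x}
drop 6:x onto {5:a}
drop 7:x onto {6:x}
drop 8:a onto {7:x}
ground layer = {0:a}
drop-orders for the pieces not yet dropped (sum over which currently-grounded one goes next):
  1 to go: {8} 1
  2 to go: {7,8} 1
  3 to go: {6,7,8} 1
  4 to go: {5,6,7,8} 1
  5 to go: {3,5,6,7,8} 1  {4,5,6,7,8} 1
  6 to go: {2,4,5,6,7,8} 1  {3,4,5,6,7,8} 2
  7 to go: {1,2,4,5,6,7,8} 1  {2,3,4,5,6,7,8} 3
  if 0:a drops first: 4 orders

4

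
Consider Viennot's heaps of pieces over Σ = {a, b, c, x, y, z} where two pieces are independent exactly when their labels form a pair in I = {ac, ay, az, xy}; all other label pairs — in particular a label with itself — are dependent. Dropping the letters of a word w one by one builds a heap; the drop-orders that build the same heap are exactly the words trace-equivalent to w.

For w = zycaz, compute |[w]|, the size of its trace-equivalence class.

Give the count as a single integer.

drop 0:z onto floor
drop 1:y onto {0:z}
drop 2:c onto {1:y}
drop 3:a onto floor
drop 4:z onto {2:c}
ground layer = {0:z, 3:a}
drop-orders for the pieces not yet dropped (sum over which currently-grounded one goes next):
  1 to go: {3} 1  {4} 1
  2 to go: {2,4} 1  {3,4} 2
  3 to go: {1,2,4} 1  {2,3,4} 3
  if 0:z drops first: 4 orders
  if 3:a drops first: 1 orders
heap linearizations: 5

5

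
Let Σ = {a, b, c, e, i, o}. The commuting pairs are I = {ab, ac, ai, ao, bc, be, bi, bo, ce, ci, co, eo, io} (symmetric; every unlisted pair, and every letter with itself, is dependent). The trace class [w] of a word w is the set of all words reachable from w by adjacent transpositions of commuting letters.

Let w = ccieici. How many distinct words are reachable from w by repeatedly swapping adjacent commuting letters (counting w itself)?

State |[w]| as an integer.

piece 0:c — minimal
piece 1:c rests on {0:c}
piece 2:i — minimal
piece 3:e rests on {2:i}
piece 4:i rests on {3:e}
piece 5:c rests on {1:c}
piece 6:i rests on {4:i}
minimal pieces: {0:c, 2:i}
ways to finish when only these pieces remain (= sum over removing one remaining piece with nothing left below it):
  1 left: {5}→1  {6}→1
  2 left: {1,5}→1  {4,6}→1  {5,6}→2
  3 left: {0,1,5}→1  {1,5,6}→3  {3,4,6}→1  {4,5,6}→3
  4 left: {0,1,5,6}→4  {1,4,5,6}→6  {2,3,4,6}→1  {3,4,5,6}→4
  5 left: {0,1,4,5,6}→10  {1,3,4,5,6}→10  {2,3,4,5,6}→5
  placing 0:c first → 15 extensions
  placing 2:i first → 20 extensions
total linear extensions = 35

35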